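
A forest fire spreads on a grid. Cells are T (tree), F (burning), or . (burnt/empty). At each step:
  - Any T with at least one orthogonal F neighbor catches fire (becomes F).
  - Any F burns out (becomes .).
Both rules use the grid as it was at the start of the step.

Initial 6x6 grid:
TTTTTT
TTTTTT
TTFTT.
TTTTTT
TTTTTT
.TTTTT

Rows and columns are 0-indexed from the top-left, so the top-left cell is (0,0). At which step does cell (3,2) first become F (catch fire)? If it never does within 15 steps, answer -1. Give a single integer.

Step 1: cell (3,2)='F' (+4 fires, +1 burnt)
  -> target ignites at step 1
Step 2: cell (3,2)='.' (+8 fires, +4 burnt)
Step 3: cell (3,2)='.' (+9 fires, +8 burnt)
Step 4: cell (3,2)='.' (+8 fires, +9 burnt)
Step 5: cell (3,2)='.' (+3 fires, +8 burnt)
Step 6: cell (3,2)='.' (+1 fires, +3 burnt)
Step 7: cell (3,2)='.' (+0 fires, +1 burnt)
  fire out at step 7

1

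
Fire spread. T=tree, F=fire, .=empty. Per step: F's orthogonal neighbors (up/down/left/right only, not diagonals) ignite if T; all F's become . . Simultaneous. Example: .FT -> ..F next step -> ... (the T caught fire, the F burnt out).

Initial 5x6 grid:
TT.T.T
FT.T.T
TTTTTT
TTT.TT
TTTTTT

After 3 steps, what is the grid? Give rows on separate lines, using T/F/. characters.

Step 1: 3 trees catch fire, 1 burn out
  FT.T.T
  .F.T.T
  FTTTTT
  TTT.TT
  TTTTTT
Step 2: 3 trees catch fire, 3 burn out
  .F.T.T
  ...T.T
  .FTTTT
  FTT.TT
  TTTTTT
Step 3: 3 trees catch fire, 3 burn out
  ...T.T
  ...T.T
  ..FTTT
  .FT.TT
  FTTTTT

...T.T
...T.T
..FTTT
.FT.TT
FTTTTT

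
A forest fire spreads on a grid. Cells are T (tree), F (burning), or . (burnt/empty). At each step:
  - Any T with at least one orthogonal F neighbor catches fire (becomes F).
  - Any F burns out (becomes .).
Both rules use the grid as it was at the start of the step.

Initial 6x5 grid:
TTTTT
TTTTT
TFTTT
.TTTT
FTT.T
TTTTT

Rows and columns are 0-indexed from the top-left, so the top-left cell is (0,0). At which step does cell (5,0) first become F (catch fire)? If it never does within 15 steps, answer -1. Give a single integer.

Step 1: cell (5,0)='F' (+6 fires, +2 burnt)
  -> target ignites at step 1
Step 2: cell (5,0)='.' (+7 fires, +6 burnt)
Step 3: cell (5,0)='.' (+6 fires, +7 burnt)
Step 4: cell (5,0)='.' (+4 fires, +6 burnt)
Step 5: cell (5,0)='.' (+3 fires, +4 burnt)
Step 6: cell (5,0)='.' (+0 fires, +3 burnt)
  fire out at step 6

1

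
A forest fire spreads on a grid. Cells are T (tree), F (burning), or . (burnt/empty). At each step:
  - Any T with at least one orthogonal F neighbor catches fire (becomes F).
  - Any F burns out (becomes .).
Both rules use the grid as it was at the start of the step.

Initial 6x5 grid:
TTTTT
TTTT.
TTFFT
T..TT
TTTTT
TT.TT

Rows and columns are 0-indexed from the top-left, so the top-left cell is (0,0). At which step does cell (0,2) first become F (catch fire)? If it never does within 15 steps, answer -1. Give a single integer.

Step 1: cell (0,2)='T' (+5 fires, +2 burnt)
Step 2: cell (0,2)='F' (+6 fires, +5 burnt)
  -> target ignites at step 2
Step 3: cell (0,2)='.' (+7 fires, +6 burnt)
Step 4: cell (0,2)='.' (+4 fires, +7 burnt)
Step 5: cell (0,2)='.' (+2 fires, +4 burnt)
Step 6: cell (0,2)='.' (+0 fires, +2 burnt)
  fire out at step 6

2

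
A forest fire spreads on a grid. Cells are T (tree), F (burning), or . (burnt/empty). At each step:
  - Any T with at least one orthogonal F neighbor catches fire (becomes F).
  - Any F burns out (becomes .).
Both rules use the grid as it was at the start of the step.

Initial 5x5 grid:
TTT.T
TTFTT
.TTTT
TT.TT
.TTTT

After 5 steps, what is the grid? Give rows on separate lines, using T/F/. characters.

Step 1: 4 trees catch fire, 1 burn out
  TTF.T
  TF.FT
  .TFTT
  TT.TT
  .TTTT
Step 2: 5 trees catch fire, 4 burn out
  TF..T
  F...F
  .F.FT
  TT.TT
  .TTTT
Step 3: 5 trees catch fire, 5 burn out
  F...F
  .....
  ....F
  TF.FT
  .TTTT
Step 4: 4 trees catch fire, 5 burn out
  .....
  .....
  .....
  F...F
  .FTFT
Step 5: 2 trees catch fire, 4 burn out
  .....
  .....
  .....
  .....
  ..F.F

.....
.....
.....
.....
..F.F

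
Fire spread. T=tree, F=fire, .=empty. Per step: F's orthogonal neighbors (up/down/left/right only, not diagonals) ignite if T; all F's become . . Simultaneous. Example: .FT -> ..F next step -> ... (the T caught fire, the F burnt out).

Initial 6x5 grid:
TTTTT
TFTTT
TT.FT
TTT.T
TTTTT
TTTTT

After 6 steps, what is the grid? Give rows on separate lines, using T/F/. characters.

Step 1: 6 trees catch fire, 2 burn out
  TFTTT
  F.FFT
  TF..F
  TTT.T
  TTTTT
  TTTTT
Step 2: 7 trees catch fire, 6 burn out
  F.FFT
  ....F
  F....
  TFT.F
  TTTTT
  TTTTT
Step 3: 5 trees catch fire, 7 burn out
  ....F
  .....
  .....
  F.F..
  TFTTF
  TTTTT
Step 4: 5 trees catch fire, 5 burn out
  .....
  .....
  .....
  .....
  F.FF.
  TFTTF
Step 5: 3 trees catch fire, 5 burn out
  .....
  .....
  .....
  .....
  .....
  F.FF.
Step 6: 0 trees catch fire, 3 burn out
  .....
  .....
  .....
  .....
  .....
  .....

.....
.....
.....
.....
.....
.....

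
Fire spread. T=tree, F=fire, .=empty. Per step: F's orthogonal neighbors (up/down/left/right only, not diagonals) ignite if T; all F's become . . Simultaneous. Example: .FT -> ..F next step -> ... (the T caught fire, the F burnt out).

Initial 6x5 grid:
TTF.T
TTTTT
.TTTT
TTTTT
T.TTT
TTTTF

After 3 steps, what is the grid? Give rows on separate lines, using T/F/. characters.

Step 1: 4 trees catch fire, 2 burn out
  TF..T
  TTFTT
  .TTTT
  TTTTT
  T.TTF
  TTTF.
Step 2: 7 trees catch fire, 4 burn out
  F...T
  TF.FT
  .TFTT
  TTTTF
  T.TF.
  TTF..
Step 3: 9 trees catch fire, 7 burn out
  ....T
  F...F
  .F.FF
  TTFF.
  T.F..
  TF...

....T
F...F
.F.FF
TTFF.
T.F..
TF...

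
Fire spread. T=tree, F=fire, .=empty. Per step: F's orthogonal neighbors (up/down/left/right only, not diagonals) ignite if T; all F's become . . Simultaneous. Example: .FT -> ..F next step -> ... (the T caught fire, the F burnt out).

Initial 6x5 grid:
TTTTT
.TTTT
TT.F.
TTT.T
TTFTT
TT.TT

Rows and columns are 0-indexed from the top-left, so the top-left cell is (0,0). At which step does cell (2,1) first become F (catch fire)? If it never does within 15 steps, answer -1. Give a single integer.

Step 1: cell (2,1)='T' (+4 fires, +2 burnt)
Step 2: cell (2,1)='T' (+8 fires, +4 burnt)
Step 3: cell (2,1)='F' (+8 fires, +8 burnt)
  -> target ignites at step 3
Step 4: cell (2,1)='.' (+2 fires, +8 burnt)
Step 5: cell (2,1)='.' (+1 fires, +2 burnt)
Step 6: cell (2,1)='.' (+0 fires, +1 burnt)
  fire out at step 6

3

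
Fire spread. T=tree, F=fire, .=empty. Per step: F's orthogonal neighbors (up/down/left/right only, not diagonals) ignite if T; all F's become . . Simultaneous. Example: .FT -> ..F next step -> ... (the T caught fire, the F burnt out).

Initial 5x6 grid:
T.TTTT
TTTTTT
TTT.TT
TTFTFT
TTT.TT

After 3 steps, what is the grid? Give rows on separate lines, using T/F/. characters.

Step 1: 7 trees catch fire, 2 burn out
  T.TTTT
  TTTTTT
  TTF.FT
  TF.F.F
  TTF.FT
Step 2: 7 trees catch fire, 7 burn out
  T.TTTT
  TTFTFT
  TF...F
  F.....
  TF...F
Step 3: 7 trees catch fire, 7 burn out
  T.FTFT
  TF.F.F
  F.....
  ......
  F.....

T.FTFT
TF.F.F
F.....
......
F.....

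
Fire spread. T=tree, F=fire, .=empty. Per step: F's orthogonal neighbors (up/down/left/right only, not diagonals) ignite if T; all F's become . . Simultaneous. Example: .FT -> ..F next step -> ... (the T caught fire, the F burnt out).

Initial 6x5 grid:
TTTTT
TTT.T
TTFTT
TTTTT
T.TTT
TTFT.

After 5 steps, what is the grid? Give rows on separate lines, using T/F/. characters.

Step 1: 7 trees catch fire, 2 burn out
  TTTTT
  TTF.T
  TF.FT
  TTFTT
  T.FTT
  TF.F.
Step 2: 8 trees catch fire, 7 burn out
  TTFTT
  TF..T
  F...F
  TF.FT
  T..FT
  F....
Step 3: 8 trees catch fire, 8 burn out
  TF.FT
  F...F
  .....
  F...F
  F...F
  .....
Step 4: 2 trees catch fire, 8 burn out
  F...F
  .....
  .....
  .....
  .....
  .....
Step 5: 0 trees catch fire, 2 burn out
  .....
  .....
  .....
  .....
  .....
  .....

.....
.....
.....
.....
.....
.....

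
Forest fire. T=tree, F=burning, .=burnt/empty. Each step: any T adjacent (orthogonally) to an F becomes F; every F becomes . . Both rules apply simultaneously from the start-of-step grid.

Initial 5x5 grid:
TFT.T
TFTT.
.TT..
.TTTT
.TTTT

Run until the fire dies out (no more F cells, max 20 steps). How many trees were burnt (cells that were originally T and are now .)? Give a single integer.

Step 1: +5 fires, +2 burnt (F count now 5)
Step 2: +3 fires, +5 burnt (F count now 3)
Step 3: +2 fires, +3 burnt (F count now 2)
Step 4: +2 fires, +2 burnt (F count now 2)
Step 5: +2 fires, +2 burnt (F count now 2)
Step 6: +1 fires, +2 burnt (F count now 1)
Step 7: +0 fires, +1 burnt (F count now 0)
Fire out after step 7
Initially T: 16, now '.': 24
Total burnt (originally-T cells now '.'): 15

Answer: 15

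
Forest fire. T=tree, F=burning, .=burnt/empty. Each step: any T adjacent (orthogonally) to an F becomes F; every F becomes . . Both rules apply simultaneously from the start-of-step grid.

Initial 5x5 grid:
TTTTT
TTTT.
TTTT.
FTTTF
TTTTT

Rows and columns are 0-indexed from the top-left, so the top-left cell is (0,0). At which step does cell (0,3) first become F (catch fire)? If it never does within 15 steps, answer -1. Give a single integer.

Step 1: cell (0,3)='T' (+5 fires, +2 burnt)
Step 2: cell (0,3)='T' (+6 fires, +5 burnt)
Step 3: cell (0,3)='T' (+5 fires, +6 burnt)
Step 4: cell (0,3)='F' (+3 fires, +5 burnt)
  -> target ignites at step 4
Step 5: cell (0,3)='.' (+2 fires, +3 burnt)
Step 6: cell (0,3)='.' (+0 fires, +2 burnt)
  fire out at step 6

4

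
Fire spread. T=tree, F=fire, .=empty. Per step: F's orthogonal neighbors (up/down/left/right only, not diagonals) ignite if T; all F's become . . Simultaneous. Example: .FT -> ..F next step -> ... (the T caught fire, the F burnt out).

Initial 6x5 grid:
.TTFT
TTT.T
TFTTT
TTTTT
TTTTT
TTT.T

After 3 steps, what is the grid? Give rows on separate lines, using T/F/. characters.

Step 1: 6 trees catch fire, 2 burn out
  .TF.F
  TFT.T
  F.FTT
  TFTTT
  TTTTT
  TTT.T
Step 2: 8 trees catch fire, 6 burn out
  .F...
  F.F.F
  ...FT
  F.FTT
  TFTTT
  TTT.T
Step 3: 5 trees catch fire, 8 burn out
  .....
  .....
  ....F
  ...FT
  F.FTT
  TFT.T

.....
.....
....F
...FT
F.FTT
TFT.T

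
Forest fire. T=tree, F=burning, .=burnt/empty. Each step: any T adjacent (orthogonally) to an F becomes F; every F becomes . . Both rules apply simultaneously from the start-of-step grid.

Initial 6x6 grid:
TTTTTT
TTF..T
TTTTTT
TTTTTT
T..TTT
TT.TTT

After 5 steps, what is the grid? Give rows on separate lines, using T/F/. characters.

Step 1: 3 trees catch fire, 1 burn out
  TTFTTT
  TF...T
  TTFTTT
  TTTTTT
  T..TTT
  TT.TTT
Step 2: 6 trees catch fire, 3 burn out
  TF.FTT
  F....T
  TF.FTT
  TTFTTT
  T..TTT
  TT.TTT
Step 3: 6 trees catch fire, 6 burn out
  F...FT
  .....T
  F...FT
  TF.FTT
  T..TTT
  TT.TTT
Step 4: 5 trees catch fire, 6 burn out
  .....F
  .....T
  .....F
  F...FT
  T..FTT
  TT.TTT
Step 5: 5 trees catch fire, 5 burn out
  ......
  .....F
  ......
  .....F
  F...FT
  TT.FTT

......
.....F
......
.....F
F...FT
TT.FTT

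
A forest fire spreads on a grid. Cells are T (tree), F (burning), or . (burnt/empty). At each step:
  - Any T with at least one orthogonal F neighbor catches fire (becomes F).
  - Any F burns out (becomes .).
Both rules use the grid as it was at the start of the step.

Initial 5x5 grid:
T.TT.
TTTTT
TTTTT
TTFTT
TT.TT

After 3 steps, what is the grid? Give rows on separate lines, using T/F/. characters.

Step 1: 3 trees catch fire, 1 burn out
  T.TT.
  TTTTT
  TTFTT
  TF.FT
  TT.TT
Step 2: 7 trees catch fire, 3 burn out
  T.TT.
  TTFTT
  TF.FT
  F...F
  TF.FT
Step 3: 7 trees catch fire, 7 burn out
  T.FT.
  TF.FT
  F...F
  .....
  F...F

T.FT.
TF.FT
F...F
.....
F...F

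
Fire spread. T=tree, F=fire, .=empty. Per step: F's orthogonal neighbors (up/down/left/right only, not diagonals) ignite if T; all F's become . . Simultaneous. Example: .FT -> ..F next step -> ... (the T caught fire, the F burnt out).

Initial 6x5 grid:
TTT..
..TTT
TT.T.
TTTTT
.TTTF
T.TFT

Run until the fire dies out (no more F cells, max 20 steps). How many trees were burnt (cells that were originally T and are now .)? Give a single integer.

Step 1: +4 fires, +2 burnt (F count now 4)
Step 2: +2 fires, +4 burnt (F count now 2)
Step 3: +3 fires, +2 burnt (F count now 3)
Step 4: +2 fires, +3 burnt (F count now 2)
Step 5: +4 fires, +2 burnt (F count now 4)
Step 6: +2 fires, +4 burnt (F count now 2)
Step 7: +1 fires, +2 burnt (F count now 1)
Step 8: +1 fires, +1 burnt (F count now 1)
Step 9: +0 fires, +1 burnt (F count now 0)
Fire out after step 9
Initially T: 20, now '.': 29
Total burnt (originally-T cells now '.'): 19

Answer: 19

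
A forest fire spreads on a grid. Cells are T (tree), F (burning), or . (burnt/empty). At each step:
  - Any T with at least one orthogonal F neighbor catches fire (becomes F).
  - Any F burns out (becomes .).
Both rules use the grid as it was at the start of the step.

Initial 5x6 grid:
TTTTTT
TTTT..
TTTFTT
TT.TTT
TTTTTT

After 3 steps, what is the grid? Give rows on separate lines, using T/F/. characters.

Step 1: 4 trees catch fire, 1 burn out
  TTTTTT
  TTTF..
  TTF.FT
  TT.FTT
  TTTTTT
Step 2: 6 trees catch fire, 4 burn out
  TTTFTT
  TTF...
  TF...F
  TT..FT
  TTTFTT
Step 3: 8 trees catch fire, 6 burn out
  TTF.FT
  TF....
  F.....
  TF...F
  TTF.FT

TTF.FT
TF....
F.....
TF...F
TTF.FT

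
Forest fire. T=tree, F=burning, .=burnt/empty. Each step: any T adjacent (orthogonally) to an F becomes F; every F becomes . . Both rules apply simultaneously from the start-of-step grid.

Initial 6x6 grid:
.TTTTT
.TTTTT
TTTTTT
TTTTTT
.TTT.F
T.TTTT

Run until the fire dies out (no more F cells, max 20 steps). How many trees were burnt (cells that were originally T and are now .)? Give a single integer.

Step 1: +2 fires, +1 burnt (F count now 2)
Step 2: +3 fires, +2 burnt (F count now 3)
Step 3: +4 fires, +3 burnt (F count now 4)
Step 4: +6 fires, +4 burnt (F count now 6)
Step 5: +5 fires, +6 burnt (F count now 5)
Step 6: +5 fires, +5 burnt (F count now 5)
Step 7: +3 fires, +5 burnt (F count now 3)
Step 8: +1 fires, +3 burnt (F count now 1)
Step 9: +0 fires, +1 burnt (F count now 0)
Fire out after step 9
Initially T: 30, now '.': 35
Total burnt (originally-T cells now '.'): 29

Answer: 29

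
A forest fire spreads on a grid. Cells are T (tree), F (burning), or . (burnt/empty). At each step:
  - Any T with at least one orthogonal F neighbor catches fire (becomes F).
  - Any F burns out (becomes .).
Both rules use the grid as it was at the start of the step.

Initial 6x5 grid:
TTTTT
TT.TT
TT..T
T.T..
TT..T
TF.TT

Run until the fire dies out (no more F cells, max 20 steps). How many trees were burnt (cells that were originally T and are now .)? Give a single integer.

Step 1: +2 fires, +1 burnt (F count now 2)
Step 2: +1 fires, +2 burnt (F count now 1)
Step 3: +1 fires, +1 burnt (F count now 1)
Step 4: +1 fires, +1 burnt (F count now 1)
Step 5: +2 fires, +1 burnt (F count now 2)
Step 6: +2 fires, +2 burnt (F count now 2)
Step 7: +1 fires, +2 burnt (F count now 1)
Step 8: +1 fires, +1 burnt (F count now 1)
Step 9: +1 fires, +1 burnt (F count now 1)
Step 10: +2 fires, +1 burnt (F count now 2)
Step 11: +1 fires, +2 burnt (F count now 1)
Step 12: +1 fires, +1 burnt (F count now 1)
Step 13: +0 fires, +1 burnt (F count now 0)
Fire out after step 13
Initially T: 20, now '.': 26
Total burnt (originally-T cells now '.'): 16

Answer: 16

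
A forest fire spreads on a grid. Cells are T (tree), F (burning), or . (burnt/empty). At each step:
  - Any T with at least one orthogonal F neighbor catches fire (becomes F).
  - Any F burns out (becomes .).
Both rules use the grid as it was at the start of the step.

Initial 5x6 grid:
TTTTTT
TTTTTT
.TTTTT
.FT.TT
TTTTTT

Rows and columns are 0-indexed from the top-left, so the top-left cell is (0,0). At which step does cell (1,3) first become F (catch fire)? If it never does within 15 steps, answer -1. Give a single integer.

Step 1: cell (1,3)='T' (+3 fires, +1 burnt)
Step 2: cell (1,3)='T' (+4 fires, +3 burnt)
Step 3: cell (1,3)='T' (+5 fires, +4 burnt)
Step 4: cell (1,3)='F' (+5 fires, +5 burnt)
  -> target ignites at step 4
Step 5: cell (1,3)='.' (+5 fires, +5 burnt)
Step 6: cell (1,3)='.' (+3 fires, +5 burnt)
Step 7: cell (1,3)='.' (+1 fires, +3 burnt)
Step 8: cell (1,3)='.' (+0 fires, +1 burnt)
  fire out at step 8

4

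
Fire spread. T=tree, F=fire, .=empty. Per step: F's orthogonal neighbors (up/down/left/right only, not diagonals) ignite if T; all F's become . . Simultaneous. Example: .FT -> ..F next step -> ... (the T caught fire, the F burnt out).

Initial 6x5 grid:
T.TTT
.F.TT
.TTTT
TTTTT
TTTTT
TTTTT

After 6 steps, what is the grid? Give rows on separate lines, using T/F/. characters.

Step 1: 1 trees catch fire, 1 burn out
  T.TTT
  ...TT
  .FTTT
  TTTTT
  TTTTT
  TTTTT
Step 2: 2 trees catch fire, 1 burn out
  T.TTT
  ...TT
  ..FTT
  TFTTT
  TTTTT
  TTTTT
Step 3: 4 trees catch fire, 2 burn out
  T.TTT
  ...TT
  ...FT
  F.FTT
  TFTTT
  TTTTT
Step 4: 6 trees catch fire, 4 burn out
  T.TTT
  ...FT
  ....F
  ...FT
  F.FTT
  TFTTT
Step 5: 6 trees catch fire, 6 burn out
  T.TFT
  ....F
  .....
  ....F
  ...FT
  F.FTT
Step 6: 4 trees catch fire, 6 burn out
  T.F.F
  .....
  .....
  .....
  ....F
  ...FT

T.F.F
.....
.....
.....
....F
...FT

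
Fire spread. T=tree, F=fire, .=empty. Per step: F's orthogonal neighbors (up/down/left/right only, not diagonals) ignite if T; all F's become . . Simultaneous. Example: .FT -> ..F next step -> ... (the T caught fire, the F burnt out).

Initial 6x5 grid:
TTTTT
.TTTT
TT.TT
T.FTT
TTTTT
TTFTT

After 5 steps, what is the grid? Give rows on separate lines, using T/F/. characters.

Step 1: 4 trees catch fire, 2 burn out
  TTTTT
  .TTTT
  TT.TT
  T..FT
  TTFTT
  TF.FT
Step 2: 6 trees catch fire, 4 burn out
  TTTTT
  .TTTT
  TT.FT
  T...F
  TF.FT
  F...F
Step 3: 4 trees catch fire, 6 burn out
  TTTTT
  .TTFT
  TT..F
  T....
  F...F
  .....
Step 4: 4 trees catch fire, 4 burn out
  TTTFT
  .TF.F
  TT...
  F....
  .....
  .....
Step 5: 4 trees catch fire, 4 burn out
  TTF.F
  .F...
  FT...
  .....
  .....
  .....

TTF.F
.F...
FT...
.....
.....
.....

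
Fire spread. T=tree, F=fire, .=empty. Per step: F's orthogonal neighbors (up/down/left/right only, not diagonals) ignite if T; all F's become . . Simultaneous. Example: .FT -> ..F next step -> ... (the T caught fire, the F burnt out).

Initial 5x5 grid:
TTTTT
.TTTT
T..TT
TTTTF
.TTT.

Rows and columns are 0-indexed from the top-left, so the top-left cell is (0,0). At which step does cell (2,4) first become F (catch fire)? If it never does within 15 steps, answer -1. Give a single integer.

Step 1: cell (2,4)='F' (+2 fires, +1 burnt)
  -> target ignites at step 1
Step 2: cell (2,4)='.' (+4 fires, +2 burnt)
Step 3: cell (2,4)='.' (+4 fires, +4 burnt)
Step 4: cell (2,4)='.' (+4 fires, +4 burnt)
Step 5: cell (2,4)='.' (+3 fires, +4 burnt)
Step 6: cell (2,4)='.' (+1 fires, +3 burnt)
Step 7: cell (2,4)='.' (+1 fires, +1 burnt)
Step 8: cell (2,4)='.' (+0 fires, +1 burnt)
  fire out at step 8

1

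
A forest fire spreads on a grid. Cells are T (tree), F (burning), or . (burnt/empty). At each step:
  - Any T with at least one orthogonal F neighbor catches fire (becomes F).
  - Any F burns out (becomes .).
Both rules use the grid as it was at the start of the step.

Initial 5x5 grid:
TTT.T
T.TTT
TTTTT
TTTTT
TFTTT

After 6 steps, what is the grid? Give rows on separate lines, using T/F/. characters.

Step 1: 3 trees catch fire, 1 burn out
  TTT.T
  T.TTT
  TTTTT
  TFTTT
  F.FTT
Step 2: 4 trees catch fire, 3 burn out
  TTT.T
  T.TTT
  TFTTT
  F.FTT
  ...FT
Step 3: 4 trees catch fire, 4 burn out
  TTT.T
  T.TTT
  F.FTT
  ...FT
  ....F
Step 4: 4 trees catch fire, 4 burn out
  TTT.T
  F.FTT
  ...FT
  ....F
  .....
Step 5: 4 trees catch fire, 4 burn out
  FTF.T
  ...FT
  ....F
  .....
  .....
Step 6: 2 trees catch fire, 4 burn out
  .F..T
  ....F
  .....
  .....
  .....

.F..T
....F
.....
.....
.....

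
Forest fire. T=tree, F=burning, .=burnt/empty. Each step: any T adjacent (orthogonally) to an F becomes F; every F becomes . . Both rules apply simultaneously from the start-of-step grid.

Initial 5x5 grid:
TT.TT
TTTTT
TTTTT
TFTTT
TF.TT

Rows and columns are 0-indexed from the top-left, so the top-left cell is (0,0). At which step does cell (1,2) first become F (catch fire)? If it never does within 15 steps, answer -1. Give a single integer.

Step 1: cell (1,2)='T' (+4 fires, +2 burnt)
Step 2: cell (1,2)='T' (+4 fires, +4 burnt)
Step 3: cell (1,2)='F' (+6 fires, +4 burnt)
  -> target ignites at step 3
Step 4: cell (1,2)='.' (+4 fires, +6 burnt)
Step 5: cell (1,2)='.' (+2 fires, +4 burnt)
Step 6: cell (1,2)='.' (+1 fires, +2 burnt)
Step 7: cell (1,2)='.' (+0 fires, +1 burnt)
  fire out at step 7

3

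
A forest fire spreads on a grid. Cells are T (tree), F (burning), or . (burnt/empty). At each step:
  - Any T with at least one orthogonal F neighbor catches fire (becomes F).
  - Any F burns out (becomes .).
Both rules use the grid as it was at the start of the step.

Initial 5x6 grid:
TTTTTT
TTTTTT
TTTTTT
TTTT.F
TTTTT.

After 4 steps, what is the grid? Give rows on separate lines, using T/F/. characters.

Step 1: 1 trees catch fire, 1 burn out
  TTTTTT
  TTTTTT
  TTTTTF
  TTTT..
  TTTTT.
Step 2: 2 trees catch fire, 1 burn out
  TTTTTT
  TTTTTF
  TTTTF.
  TTTT..
  TTTTT.
Step 3: 3 trees catch fire, 2 burn out
  TTTTTF
  TTTTF.
  TTTF..
  TTTT..
  TTTTT.
Step 4: 4 trees catch fire, 3 burn out
  TTTTF.
  TTTF..
  TTF...
  TTTF..
  TTTTT.

TTTTF.
TTTF..
TTF...
TTTF..
TTTTT.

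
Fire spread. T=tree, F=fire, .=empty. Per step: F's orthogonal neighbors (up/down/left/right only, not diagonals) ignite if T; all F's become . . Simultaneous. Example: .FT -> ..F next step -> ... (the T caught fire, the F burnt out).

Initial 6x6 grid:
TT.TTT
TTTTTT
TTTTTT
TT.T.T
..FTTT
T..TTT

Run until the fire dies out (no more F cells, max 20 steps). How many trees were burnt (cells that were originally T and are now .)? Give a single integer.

Answer: 27

Derivation:
Step 1: +1 fires, +1 burnt (F count now 1)
Step 2: +3 fires, +1 burnt (F count now 3)
Step 3: +3 fires, +3 burnt (F count now 3)
Step 4: +5 fires, +3 burnt (F count now 5)
Step 5: +5 fires, +5 burnt (F count now 5)
Step 6: +5 fires, +5 burnt (F count now 5)
Step 7: +4 fires, +5 burnt (F count now 4)
Step 8: +1 fires, +4 burnt (F count now 1)
Step 9: +0 fires, +1 burnt (F count now 0)
Fire out after step 9
Initially T: 28, now '.': 35
Total burnt (originally-T cells now '.'): 27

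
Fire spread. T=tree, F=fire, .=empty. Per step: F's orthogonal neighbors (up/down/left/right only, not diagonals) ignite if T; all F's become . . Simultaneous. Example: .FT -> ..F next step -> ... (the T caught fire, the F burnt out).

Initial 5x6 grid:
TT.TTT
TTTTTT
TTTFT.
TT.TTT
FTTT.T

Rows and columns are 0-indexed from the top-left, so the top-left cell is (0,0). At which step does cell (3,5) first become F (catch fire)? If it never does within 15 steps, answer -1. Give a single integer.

Step 1: cell (3,5)='T' (+6 fires, +2 burnt)
Step 2: cell (3,5)='T' (+9 fires, +6 burnt)
Step 3: cell (3,5)='F' (+5 fires, +9 burnt)
  -> target ignites at step 3
Step 4: cell (3,5)='.' (+4 fires, +5 burnt)
Step 5: cell (3,5)='.' (+0 fires, +4 burnt)
  fire out at step 5

3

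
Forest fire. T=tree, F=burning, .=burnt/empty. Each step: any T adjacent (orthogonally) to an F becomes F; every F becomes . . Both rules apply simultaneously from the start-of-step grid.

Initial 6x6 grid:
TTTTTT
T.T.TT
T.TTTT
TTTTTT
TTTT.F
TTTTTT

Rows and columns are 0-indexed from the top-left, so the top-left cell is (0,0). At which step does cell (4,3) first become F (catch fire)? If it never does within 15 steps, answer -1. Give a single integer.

Step 1: cell (4,3)='T' (+2 fires, +1 burnt)
Step 2: cell (4,3)='T' (+3 fires, +2 burnt)
Step 3: cell (4,3)='T' (+4 fires, +3 burnt)
Step 4: cell (4,3)='F' (+6 fires, +4 burnt)
  -> target ignites at step 4
Step 5: cell (4,3)='.' (+5 fires, +6 burnt)
Step 6: cell (4,3)='.' (+5 fires, +5 burnt)
Step 7: cell (4,3)='.' (+3 fires, +5 burnt)
Step 8: cell (4,3)='.' (+2 fires, +3 burnt)
Step 9: cell (4,3)='.' (+1 fires, +2 burnt)
Step 10: cell (4,3)='.' (+0 fires, +1 burnt)
  fire out at step 10

4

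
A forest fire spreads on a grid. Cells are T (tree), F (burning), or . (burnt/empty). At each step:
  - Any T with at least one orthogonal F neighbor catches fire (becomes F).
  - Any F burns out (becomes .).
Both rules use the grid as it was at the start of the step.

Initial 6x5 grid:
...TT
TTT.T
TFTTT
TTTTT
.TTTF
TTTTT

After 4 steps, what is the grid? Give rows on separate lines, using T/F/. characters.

Step 1: 7 trees catch fire, 2 burn out
  ...TT
  TFT.T
  F.FTT
  TFTTF
  .TTF.
  TTTTF
Step 2: 10 trees catch fire, 7 burn out
  ...TT
  F.F.T
  ...FF
  F.FF.
  .FF..
  TTTF.
Step 3: 3 trees catch fire, 10 burn out
  ...TT
  ....F
  .....
  .....
  .....
  TFF..
Step 4: 2 trees catch fire, 3 burn out
  ...TF
  .....
  .....
  .....
  .....
  F....

...TF
.....
.....
.....
.....
F....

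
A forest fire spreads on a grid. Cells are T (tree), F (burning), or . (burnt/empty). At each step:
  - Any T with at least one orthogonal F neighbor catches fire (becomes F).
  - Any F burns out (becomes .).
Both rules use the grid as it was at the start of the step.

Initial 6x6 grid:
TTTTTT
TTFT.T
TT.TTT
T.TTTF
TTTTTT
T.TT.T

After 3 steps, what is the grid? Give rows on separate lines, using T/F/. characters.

Step 1: 6 trees catch fire, 2 burn out
  TTFTTT
  TF.F.T
  TT.TTF
  T.TTF.
  TTTTTF
  T.TT.T
Step 2: 10 trees catch fire, 6 burn out
  TF.FTT
  F....F
  TF.FF.
  T.TF..
  TTTTF.
  T.TT.F
Step 3: 6 trees catch fire, 10 burn out
  F...FF
  ......
  F.....
  T.F...
  TTTF..
  T.TT..

F...FF
......
F.....
T.F...
TTTF..
T.TT..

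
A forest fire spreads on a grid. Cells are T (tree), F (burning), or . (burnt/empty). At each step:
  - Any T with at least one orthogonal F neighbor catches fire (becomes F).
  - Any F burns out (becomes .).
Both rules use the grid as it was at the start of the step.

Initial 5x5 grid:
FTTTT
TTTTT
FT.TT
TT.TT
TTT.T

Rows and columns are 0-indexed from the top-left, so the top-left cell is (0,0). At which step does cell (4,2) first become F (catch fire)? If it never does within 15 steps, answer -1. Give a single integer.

Step 1: cell (4,2)='T' (+4 fires, +2 burnt)
Step 2: cell (4,2)='T' (+4 fires, +4 burnt)
Step 3: cell (4,2)='T' (+3 fires, +4 burnt)
Step 4: cell (4,2)='F' (+3 fires, +3 burnt)
  -> target ignites at step 4
Step 5: cell (4,2)='.' (+2 fires, +3 burnt)
Step 6: cell (4,2)='.' (+2 fires, +2 burnt)
Step 7: cell (4,2)='.' (+1 fires, +2 burnt)
Step 8: cell (4,2)='.' (+1 fires, +1 burnt)
Step 9: cell (4,2)='.' (+0 fires, +1 burnt)
  fire out at step 9

4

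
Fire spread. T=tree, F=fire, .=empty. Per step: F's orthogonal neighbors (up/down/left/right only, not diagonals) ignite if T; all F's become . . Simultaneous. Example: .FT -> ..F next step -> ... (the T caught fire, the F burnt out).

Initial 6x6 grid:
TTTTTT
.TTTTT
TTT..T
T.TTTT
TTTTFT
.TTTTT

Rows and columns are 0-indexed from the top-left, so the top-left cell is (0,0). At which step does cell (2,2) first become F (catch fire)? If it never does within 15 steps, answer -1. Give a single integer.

Step 1: cell (2,2)='T' (+4 fires, +1 burnt)
Step 2: cell (2,2)='T' (+5 fires, +4 burnt)
Step 3: cell (2,2)='T' (+4 fires, +5 burnt)
Step 4: cell (2,2)='F' (+4 fires, +4 burnt)
  -> target ignites at step 4
Step 5: cell (2,2)='.' (+5 fires, +4 burnt)
Step 6: cell (2,2)='.' (+5 fires, +5 burnt)
Step 7: cell (2,2)='.' (+2 fires, +5 burnt)
Step 8: cell (2,2)='.' (+1 fires, +2 burnt)
Step 9: cell (2,2)='.' (+0 fires, +1 burnt)
  fire out at step 9

4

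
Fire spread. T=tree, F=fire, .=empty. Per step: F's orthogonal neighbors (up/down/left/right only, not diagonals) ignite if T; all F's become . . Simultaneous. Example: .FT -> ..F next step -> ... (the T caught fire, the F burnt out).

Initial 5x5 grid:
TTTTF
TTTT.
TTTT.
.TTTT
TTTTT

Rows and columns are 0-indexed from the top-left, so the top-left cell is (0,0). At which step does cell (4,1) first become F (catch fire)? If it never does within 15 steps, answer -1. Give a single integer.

Step 1: cell (4,1)='T' (+1 fires, +1 burnt)
Step 2: cell (4,1)='T' (+2 fires, +1 burnt)
Step 3: cell (4,1)='T' (+3 fires, +2 burnt)
Step 4: cell (4,1)='T' (+4 fires, +3 burnt)
Step 5: cell (4,1)='T' (+5 fires, +4 burnt)
Step 6: cell (4,1)='T' (+4 fires, +5 burnt)
Step 7: cell (4,1)='F' (+1 fires, +4 burnt)
  -> target ignites at step 7
Step 8: cell (4,1)='.' (+1 fires, +1 burnt)
Step 9: cell (4,1)='.' (+0 fires, +1 burnt)
  fire out at step 9

7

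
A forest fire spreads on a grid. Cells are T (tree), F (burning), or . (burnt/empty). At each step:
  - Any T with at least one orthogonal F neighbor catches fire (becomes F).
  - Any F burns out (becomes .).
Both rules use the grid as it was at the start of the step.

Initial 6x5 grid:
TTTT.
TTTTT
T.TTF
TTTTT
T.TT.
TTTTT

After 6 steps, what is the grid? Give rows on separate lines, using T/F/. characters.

Step 1: 3 trees catch fire, 1 burn out
  TTTT.
  TTTTF
  T.TF.
  TTTTF
  T.TT.
  TTTTT
Step 2: 3 trees catch fire, 3 burn out
  TTTT.
  TTTF.
  T.F..
  TTTF.
  T.TT.
  TTTTT
Step 3: 4 trees catch fire, 3 burn out
  TTTF.
  TTF..
  T....
  TTF..
  T.TF.
  TTTTT
Step 4: 5 trees catch fire, 4 burn out
  TTF..
  TF...
  T....
  TF...
  T.F..
  TTTFT
Step 5: 5 trees catch fire, 5 burn out
  TF...
  F....
  T....
  F....
  T....
  TTF.F
Step 6: 4 trees catch fire, 5 burn out
  F....
  .....
  F....
  .....
  F....
  TF...

F....
.....
F....
.....
F....
TF...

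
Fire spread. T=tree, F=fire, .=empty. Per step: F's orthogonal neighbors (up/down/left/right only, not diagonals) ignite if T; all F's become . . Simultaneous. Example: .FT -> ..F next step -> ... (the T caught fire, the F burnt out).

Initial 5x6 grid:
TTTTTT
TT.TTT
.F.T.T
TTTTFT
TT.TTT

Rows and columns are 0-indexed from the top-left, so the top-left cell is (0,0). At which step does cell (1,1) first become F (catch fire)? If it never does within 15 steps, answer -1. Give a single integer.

Step 1: cell (1,1)='F' (+5 fires, +2 burnt)
  -> target ignites at step 1
Step 2: cell (1,1)='.' (+9 fires, +5 burnt)
Step 3: cell (1,1)='.' (+5 fires, +9 burnt)
Step 4: cell (1,1)='.' (+3 fires, +5 burnt)
Step 5: cell (1,1)='.' (+1 fires, +3 burnt)
Step 6: cell (1,1)='.' (+0 fires, +1 burnt)
  fire out at step 6

1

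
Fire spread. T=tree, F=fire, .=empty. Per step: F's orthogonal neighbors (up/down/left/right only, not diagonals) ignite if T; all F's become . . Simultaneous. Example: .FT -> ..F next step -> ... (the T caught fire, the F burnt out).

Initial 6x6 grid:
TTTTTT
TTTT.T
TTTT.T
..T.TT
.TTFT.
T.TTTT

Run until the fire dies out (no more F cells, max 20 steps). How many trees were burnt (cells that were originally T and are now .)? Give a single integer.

Step 1: +3 fires, +1 burnt (F count now 3)
Step 2: +5 fires, +3 burnt (F count now 5)
Step 3: +3 fires, +5 burnt (F count now 3)
Step 4: +4 fires, +3 burnt (F count now 4)
Step 5: +5 fires, +4 burnt (F count now 5)
Step 6: +4 fires, +5 burnt (F count now 4)
Step 7: +2 fires, +4 burnt (F count now 2)
Step 8: +0 fires, +2 burnt (F count now 0)
Fire out after step 8
Initially T: 27, now '.': 35
Total burnt (originally-T cells now '.'): 26

Answer: 26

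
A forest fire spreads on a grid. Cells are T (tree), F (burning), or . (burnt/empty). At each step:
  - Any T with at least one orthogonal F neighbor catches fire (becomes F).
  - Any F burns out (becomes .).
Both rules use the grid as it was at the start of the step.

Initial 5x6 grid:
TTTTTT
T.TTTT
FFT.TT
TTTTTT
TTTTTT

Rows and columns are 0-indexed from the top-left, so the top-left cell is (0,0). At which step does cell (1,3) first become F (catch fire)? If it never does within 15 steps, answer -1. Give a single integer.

Step 1: cell (1,3)='T' (+4 fires, +2 burnt)
Step 2: cell (1,3)='T' (+5 fires, +4 burnt)
Step 3: cell (1,3)='F' (+5 fires, +5 burnt)
  -> target ignites at step 3
Step 4: cell (1,3)='.' (+4 fires, +5 burnt)
Step 5: cell (1,3)='.' (+5 fires, +4 burnt)
Step 6: cell (1,3)='.' (+3 fires, +5 burnt)
Step 7: cell (1,3)='.' (+0 fires, +3 burnt)
  fire out at step 7

3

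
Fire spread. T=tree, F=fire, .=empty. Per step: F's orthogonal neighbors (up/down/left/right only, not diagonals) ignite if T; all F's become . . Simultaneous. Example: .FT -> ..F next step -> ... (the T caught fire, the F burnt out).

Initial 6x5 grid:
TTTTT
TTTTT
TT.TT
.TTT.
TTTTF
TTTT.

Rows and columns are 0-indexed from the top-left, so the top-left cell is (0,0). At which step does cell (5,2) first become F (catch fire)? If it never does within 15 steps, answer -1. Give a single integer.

Step 1: cell (5,2)='T' (+1 fires, +1 burnt)
Step 2: cell (5,2)='T' (+3 fires, +1 burnt)
Step 3: cell (5,2)='F' (+4 fires, +3 burnt)
  -> target ignites at step 3
Step 4: cell (5,2)='.' (+5 fires, +4 burnt)
Step 5: cell (5,2)='.' (+5 fires, +5 burnt)
Step 6: cell (5,2)='.' (+4 fires, +5 burnt)
Step 7: cell (5,2)='.' (+2 fires, +4 burnt)
Step 8: cell (5,2)='.' (+1 fires, +2 burnt)
Step 9: cell (5,2)='.' (+0 fires, +1 burnt)
  fire out at step 9

3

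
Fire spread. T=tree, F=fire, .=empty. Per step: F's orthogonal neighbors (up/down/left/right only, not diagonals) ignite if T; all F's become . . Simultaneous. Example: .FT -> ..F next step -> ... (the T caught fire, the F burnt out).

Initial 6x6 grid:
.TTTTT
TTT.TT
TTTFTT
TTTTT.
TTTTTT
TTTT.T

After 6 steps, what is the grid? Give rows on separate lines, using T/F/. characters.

Step 1: 3 trees catch fire, 1 burn out
  .TTTTT
  TTT.TT
  TTF.FT
  TTTFT.
  TTTTTT
  TTTT.T
Step 2: 7 trees catch fire, 3 burn out
  .TTTTT
  TTF.FT
  TF...F
  TTF.F.
  TTTFTT
  TTTT.T
Step 3: 9 trees catch fire, 7 burn out
  .TFTFT
  TF...F
  F.....
  TF....
  TTF.FT
  TTTF.T
Step 4: 8 trees catch fire, 9 burn out
  .F.F.F
  F.....
  ......
  F.....
  TF...F
  TTF..T
Step 5: 3 trees catch fire, 8 burn out
  ......
  ......
  ......
  ......
  F.....
  TF...F
Step 6: 1 trees catch fire, 3 burn out
  ......
  ......
  ......
  ......
  ......
  F.....

......
......
......
......
......
F.....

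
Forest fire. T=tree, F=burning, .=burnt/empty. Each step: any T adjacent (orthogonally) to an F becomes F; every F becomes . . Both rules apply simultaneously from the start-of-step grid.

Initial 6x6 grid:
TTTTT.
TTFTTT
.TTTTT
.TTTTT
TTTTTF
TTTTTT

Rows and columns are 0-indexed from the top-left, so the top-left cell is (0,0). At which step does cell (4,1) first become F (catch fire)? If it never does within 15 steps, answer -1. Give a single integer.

Step 1: cell (4,1)='T' (+7 fires, +2 burnt)
Step 2: cell (4,1)='T' (+11 fires, +7 burnt)
Step 3: cell (4,1)='T' (+8 fires, +11 burnt)
Step 4: cell (4,1)='F' (+2 fires, +8 burnt)
  -> target ignites at step 4
Step 5: cell (4,1)='.' (+2 fires, +2 burnt)
Step 6: cell (4,1)='.' (+1 fires, +2 burnt)
Step 7: cell (4,1)='.' (+0 fires, +1 burnt)
  fire out at step 7

4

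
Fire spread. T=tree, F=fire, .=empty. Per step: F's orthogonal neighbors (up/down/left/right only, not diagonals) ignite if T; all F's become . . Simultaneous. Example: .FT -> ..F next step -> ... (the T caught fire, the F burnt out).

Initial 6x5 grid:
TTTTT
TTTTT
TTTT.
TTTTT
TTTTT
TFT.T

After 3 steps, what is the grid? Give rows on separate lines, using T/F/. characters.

Step 1: 3 trees catch fire, 1 burn out
  TTTTT
  TTTTT
  TTTT.
  TTTTT
  TFTTT
  F.F.T
Step 2: 3 trees catch fire, 3 burn out
  TTTTT
  TTTTT
  TTTT.
  TFTTT
  F.FTT
  ....T
Step 3: 4 trees catch fire, 3 burn out
  TTTTT
  TTTTT
  TFTT.
  F.FTT
  ...FT
  ....T

TTTTT
TTTTT
TFTT.
F.FTT
...FT
....T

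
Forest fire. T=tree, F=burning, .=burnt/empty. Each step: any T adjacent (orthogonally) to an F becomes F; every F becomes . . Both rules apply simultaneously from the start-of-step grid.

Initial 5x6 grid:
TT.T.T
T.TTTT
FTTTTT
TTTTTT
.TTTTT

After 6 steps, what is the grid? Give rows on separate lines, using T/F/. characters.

Step 1: 3 trees catch fire, 1 burn out
  TT.T.T
  F.TTTT
  .FTTTT
  FTTTTT
  .TTTTT
Step 2: 3 trees catch fire, 3 burn out
  FT.T.T
  ..TTTT
  ..FTTT
  .FTTTT
  .TTTTT
Step 3: 5 trees catch fire, 3 burn out
  .F.T.T
  ..FTTT
  ...FTT
  ..FTTT
  .FTTTT
Step 4: 4 trees catch fire, 5 burn out
  ...T.T
  ...FTT
  ....FT
  ...FTT
  ..FTTT
Step 5: 5 trees catch fire, 4 burn out
  ...F.T
  ....FT
  .....F
  ....FT
  ...FTT
Step 6: 3 trees catch fire, 5 burn out
  .....T
  .....F
  ......
  .....F
  ....FT

.....T
.....F
......
.....F
....FT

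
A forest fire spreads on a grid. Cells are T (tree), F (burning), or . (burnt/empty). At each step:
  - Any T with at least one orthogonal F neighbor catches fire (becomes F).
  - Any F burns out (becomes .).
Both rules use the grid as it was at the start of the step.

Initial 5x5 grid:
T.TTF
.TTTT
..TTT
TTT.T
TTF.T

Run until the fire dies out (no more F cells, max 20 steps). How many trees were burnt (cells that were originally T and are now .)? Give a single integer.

Answer: 16

Derivation:
Step 1: +4 fires, +2 burnt (F count now 4)
Step 2: +6 fires, +4 burnt (F count now 6)
Step 3: +4 fires, +6 burnt (F count now 4)
Step 4: +2 fires, +4 burnt (F count now 2)
Step 5: +0 fires, +2 burnt (F count now 0)
Fire out after step 5
Initially T: 17, now '.': 24
Total burnt (originally-T cells now '.'): 16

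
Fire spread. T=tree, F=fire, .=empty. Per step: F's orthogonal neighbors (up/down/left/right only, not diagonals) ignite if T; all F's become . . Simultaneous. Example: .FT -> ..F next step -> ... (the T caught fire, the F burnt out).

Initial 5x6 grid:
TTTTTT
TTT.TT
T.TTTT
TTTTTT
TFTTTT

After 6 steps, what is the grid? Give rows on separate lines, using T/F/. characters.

Step 1: 3 trees catch fire, 1 burn out
  TTTTTT
  TTT.TT
  T.TTTT
  TFTTTT
  F.FTTT
Step 2: 3 trees catch fire, 3 burn out
  TTTTTT
  TTT.TT
  T.TTTT
  F.FTTT
  ...FTT
Step 3: 4 trees catch fire, 3 burn out
  TTTTTT
  TTT.TT
  F.FTTT
  ...FTT
  ....FT
Step 4: 5 trees catch fire, 4 burn out
  TTTTTT
  FTF.TT
  ...FTT
  ....FT
  .....F
Step 5: 5 trees catch fire, 5 burn out
  FTFTTT
  .F..TT
  ....FT
  .....F
  ......
Step 6: 4 trees catch fire, 5 burn out
  .F.FTT
  ....FT
  .....F
  ......
  ......

.F.FTT
....FT
.....F
......
......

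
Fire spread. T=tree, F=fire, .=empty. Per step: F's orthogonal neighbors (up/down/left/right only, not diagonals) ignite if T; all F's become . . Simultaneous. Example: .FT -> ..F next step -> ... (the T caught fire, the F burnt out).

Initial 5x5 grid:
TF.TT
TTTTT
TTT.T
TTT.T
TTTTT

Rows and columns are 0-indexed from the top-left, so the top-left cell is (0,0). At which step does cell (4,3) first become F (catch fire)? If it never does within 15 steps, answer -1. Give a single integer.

Step 1: cell (4,3)='T' (+2 fires, +1 burnt)
Step 2: cell (4,3)='T' (+3 fires, +2 burnt)
Step 3: cell (4,3)='T' (+4 fires, +3 burnt)
Step 4: cell (4,3)='T' (+5 fires, +4 burnt)
Step 5: cell (4,3)='T' (+4 fires, +5 burnt)
Step 6: cell (4,3)='F' (+2 fires, +4 burnt)
  -> target ignites at step 6
Step 7: cell (4,3)='.' (+1 fires, +2 burnt)
Step 8: cell (4,3)='.' (+0 fires, +1 burnt)
  fire out at step 8

6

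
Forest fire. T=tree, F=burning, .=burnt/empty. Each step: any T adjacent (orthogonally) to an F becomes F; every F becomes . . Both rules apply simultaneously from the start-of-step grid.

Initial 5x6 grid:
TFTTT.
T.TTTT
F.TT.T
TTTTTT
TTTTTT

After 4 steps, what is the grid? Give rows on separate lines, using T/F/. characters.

Step 1: 4 trees catch fire, 2 burn out
  F.FTT.
  F.TTTT
  ..TT.T
  FTTTTT
  TTTTTT
Step 2: 4 trees catch fire, 4 burn out
  ...FT.
  ..FTTT
  ..TT.T
  .FTTTT
  FTTTTT
Step 3: 5 trees catch fire, 4 burn out
  ....F.
  ...FTT
  ..FT.T
  ..FTTT
  .FTTTT
Step 4: 4 trees catch fire, 5 burn out
  ......
  ....FT
  ...F.T
  ...FTT
  ..FTTT

......
....FT
...F.T
...FTT
..FTTT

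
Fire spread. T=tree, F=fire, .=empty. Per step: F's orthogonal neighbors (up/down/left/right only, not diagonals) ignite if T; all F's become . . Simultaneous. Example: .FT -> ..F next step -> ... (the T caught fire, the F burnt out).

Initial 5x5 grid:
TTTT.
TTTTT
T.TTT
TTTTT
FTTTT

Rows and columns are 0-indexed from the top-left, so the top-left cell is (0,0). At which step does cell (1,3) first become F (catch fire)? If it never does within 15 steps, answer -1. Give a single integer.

Step 1: cell (1,3)='T' (+2 fires, +1 burnt)
Step 2: cell (1,3)='T' (+3 fires, +2 burnt)
Step 3: cell (1,3)='T' (+3 fires, +3 burnt)
Step 4: cell (1,3)='T' (+5 fires, +3 burnt)
Step 5: cell (1,3)='T' (+4 fires, +5 burnt)
Step 6: cell (1,3)='F' (+3 fires, +4 burnt)
  -> target ignites at step 6
Step 7: cell (1,3)='.' (+2 fires, +3 burnt)
Step 8: cell (1,3)='.' (+0 fires, +2 burnt)
  fire out at step 8

6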